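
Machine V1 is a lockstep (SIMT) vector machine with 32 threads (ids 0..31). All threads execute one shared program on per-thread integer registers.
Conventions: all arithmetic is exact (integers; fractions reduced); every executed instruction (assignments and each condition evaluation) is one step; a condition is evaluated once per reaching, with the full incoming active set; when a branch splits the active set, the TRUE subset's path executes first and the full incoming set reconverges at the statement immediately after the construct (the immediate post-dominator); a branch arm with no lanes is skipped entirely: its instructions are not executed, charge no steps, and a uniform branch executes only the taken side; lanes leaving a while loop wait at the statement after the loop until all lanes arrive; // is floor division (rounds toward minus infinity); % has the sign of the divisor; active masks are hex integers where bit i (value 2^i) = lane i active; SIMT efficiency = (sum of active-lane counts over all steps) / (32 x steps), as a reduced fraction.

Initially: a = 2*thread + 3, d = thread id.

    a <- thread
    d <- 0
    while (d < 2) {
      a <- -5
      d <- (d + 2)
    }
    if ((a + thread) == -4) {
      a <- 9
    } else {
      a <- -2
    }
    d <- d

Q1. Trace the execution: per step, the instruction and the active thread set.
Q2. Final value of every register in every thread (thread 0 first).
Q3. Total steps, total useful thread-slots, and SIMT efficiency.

step 0: a <- thread                  0xffffffff
step 1: d <- 0                       0xffffffff
step 2: eval (d < 2)                 0xffffffff
step 3: a <- -5                      0xffffffff
step 4: d <- (d + 2)                 0xffffffff
step 5: eval (d < 2)                 0xffffffff
step 6: eval ((a + thread) == -4)    0xffffffff
step 7: a <- 9                       0x00000002
step 8: a <- -2                      0xfffffffd
step 9: d <- d                       0xffffffff

Answer: 10 steps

a: -2,9,-2,-2,-2,-2,-2,-2,-2,-2,-2,-2,-2,-2,-2,-2,-2,-2,-2,-2,-2,-2,-2,-2,-2,-2,-2,-2,-2,-2,-2,-2
d: 2,2,2,2,2,2,2,2,2,2,2,2,2,2,2,2,2,2,2,2,2,2,2,2,2,2,2,2,2,2,2,2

steps = 10; useful = 288; efficiency = 288/320 = 9/10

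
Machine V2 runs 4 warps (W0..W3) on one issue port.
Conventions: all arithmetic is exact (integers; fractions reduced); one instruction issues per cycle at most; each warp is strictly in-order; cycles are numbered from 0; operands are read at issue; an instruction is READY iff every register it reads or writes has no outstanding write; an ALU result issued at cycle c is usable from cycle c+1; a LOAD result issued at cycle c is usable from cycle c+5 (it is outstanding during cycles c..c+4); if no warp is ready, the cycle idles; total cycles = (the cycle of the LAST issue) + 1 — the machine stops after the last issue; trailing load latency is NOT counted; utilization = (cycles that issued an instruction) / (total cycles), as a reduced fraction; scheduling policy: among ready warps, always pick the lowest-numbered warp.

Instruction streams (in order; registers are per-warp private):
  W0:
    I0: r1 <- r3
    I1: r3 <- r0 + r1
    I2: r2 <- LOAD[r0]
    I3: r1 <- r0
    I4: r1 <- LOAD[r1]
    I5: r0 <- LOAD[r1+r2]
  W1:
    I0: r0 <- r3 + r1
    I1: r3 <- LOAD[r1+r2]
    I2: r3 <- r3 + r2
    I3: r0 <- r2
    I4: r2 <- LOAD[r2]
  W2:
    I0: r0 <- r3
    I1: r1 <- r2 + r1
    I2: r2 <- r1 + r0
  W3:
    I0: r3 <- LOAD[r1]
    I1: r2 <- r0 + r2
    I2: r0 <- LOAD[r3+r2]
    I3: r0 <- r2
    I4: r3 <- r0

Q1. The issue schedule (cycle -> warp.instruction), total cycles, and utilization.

cycle 0: W0.I0
cycle 1: W0.I1
cycle 2: W0.I2
cycle 3: W0.I3
cycle 4: W0.I4
cycle 5: W1.I0
cycle 6: W1.I1
cycle 7: W2.I0
cycle 8: W2.I1
cycle 9: W0.I5
cycle 10: W2.I2
cycle 11: W1.I2
cycle 12: W1.I3
cycle 13: W1.I4
cycle 14: W3.I0
cycle 15: W3.I1
cycle 16: idle
cycle 17: idle
cycle 18: idle
cycle 19: W3.I2
cycle 20: idle
cycle 21: idle
cycle 22: idle
cycle 23: idle
cycle 24: W3.I3
cycle 25: W3.I4

Answer: 26 cycles, utilization 19/26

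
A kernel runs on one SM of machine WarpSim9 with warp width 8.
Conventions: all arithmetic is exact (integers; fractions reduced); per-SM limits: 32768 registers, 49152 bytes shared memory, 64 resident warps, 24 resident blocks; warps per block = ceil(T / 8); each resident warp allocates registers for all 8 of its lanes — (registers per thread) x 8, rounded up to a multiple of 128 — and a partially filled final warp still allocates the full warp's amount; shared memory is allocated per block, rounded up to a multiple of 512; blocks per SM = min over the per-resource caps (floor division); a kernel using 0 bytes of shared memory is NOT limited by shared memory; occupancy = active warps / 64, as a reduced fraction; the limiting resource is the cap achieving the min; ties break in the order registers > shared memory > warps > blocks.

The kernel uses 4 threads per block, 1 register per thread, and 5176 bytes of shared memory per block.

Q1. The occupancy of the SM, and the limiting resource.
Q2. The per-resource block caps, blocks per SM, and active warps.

Answer: occupancy 1/8, limited by shared memory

registers: 256 blocks
shared memory: 8 blocks
warps: 64 blocks
blocks: 24 blocks

Answer: 8 blocks, 8 active warps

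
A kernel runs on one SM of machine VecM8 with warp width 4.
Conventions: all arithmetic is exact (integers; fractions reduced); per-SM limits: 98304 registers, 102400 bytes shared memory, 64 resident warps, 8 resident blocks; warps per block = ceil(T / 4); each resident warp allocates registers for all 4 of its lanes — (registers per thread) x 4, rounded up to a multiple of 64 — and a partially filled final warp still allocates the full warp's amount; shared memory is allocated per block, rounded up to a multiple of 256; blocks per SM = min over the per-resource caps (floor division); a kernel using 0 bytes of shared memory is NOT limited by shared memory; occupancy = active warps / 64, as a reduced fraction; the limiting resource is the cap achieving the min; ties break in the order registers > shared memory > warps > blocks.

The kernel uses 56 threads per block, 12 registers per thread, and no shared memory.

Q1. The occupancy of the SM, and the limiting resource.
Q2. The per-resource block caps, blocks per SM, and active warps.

Answer: occupancy 7/8, limited by warps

registers: 109 blocks
shared memory: no limit (kernel uses none)
warps: 4 blocks
blocks: 8 blocks

Answer: 4 blocks, 56 active warps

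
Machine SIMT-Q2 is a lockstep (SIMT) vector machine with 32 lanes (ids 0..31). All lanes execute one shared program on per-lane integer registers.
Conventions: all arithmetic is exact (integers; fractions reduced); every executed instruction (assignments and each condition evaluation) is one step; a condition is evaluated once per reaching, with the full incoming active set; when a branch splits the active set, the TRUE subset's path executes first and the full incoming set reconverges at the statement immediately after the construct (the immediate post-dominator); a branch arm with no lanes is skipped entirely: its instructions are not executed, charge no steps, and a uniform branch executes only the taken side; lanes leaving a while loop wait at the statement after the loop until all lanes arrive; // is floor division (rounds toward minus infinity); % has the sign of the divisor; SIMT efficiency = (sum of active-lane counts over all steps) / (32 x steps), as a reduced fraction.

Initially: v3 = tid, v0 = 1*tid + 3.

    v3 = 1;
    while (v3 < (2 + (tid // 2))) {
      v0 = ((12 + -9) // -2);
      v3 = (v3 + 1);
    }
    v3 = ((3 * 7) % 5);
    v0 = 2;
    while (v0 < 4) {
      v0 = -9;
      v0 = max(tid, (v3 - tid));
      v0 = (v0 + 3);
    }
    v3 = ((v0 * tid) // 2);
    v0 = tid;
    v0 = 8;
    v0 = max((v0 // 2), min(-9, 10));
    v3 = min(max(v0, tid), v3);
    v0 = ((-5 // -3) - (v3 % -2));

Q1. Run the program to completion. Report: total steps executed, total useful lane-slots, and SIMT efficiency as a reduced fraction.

Answer: 63 steps, 1296 useful, 9/14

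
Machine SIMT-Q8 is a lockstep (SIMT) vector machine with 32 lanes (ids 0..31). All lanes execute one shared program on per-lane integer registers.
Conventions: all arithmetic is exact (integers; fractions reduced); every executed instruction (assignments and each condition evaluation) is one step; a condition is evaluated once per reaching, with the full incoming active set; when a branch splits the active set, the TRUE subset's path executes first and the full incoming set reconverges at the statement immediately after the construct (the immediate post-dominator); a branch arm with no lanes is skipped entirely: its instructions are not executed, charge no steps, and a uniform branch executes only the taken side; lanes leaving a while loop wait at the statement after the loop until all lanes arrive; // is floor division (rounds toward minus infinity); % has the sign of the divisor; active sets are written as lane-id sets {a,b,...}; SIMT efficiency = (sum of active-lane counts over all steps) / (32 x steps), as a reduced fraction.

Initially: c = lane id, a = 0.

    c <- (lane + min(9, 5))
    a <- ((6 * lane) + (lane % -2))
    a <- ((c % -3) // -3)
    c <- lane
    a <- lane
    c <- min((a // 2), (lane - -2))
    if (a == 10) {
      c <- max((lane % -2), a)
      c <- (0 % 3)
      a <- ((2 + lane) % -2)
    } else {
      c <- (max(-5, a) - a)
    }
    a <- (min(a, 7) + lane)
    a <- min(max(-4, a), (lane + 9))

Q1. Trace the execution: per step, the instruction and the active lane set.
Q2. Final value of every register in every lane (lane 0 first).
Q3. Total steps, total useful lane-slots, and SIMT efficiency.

step 0: c <- (lane + min(9, 5))      {0,1,2,3,4,5,6,7,8,9,10,11,12,13,14,15,16,17,18,19,20,21,22,23,24,25,26,27,28,29,30,31}
step 1: a <- ((6 * lane) + (lane % -2)) {0,1,2,3,4,5,6,7,8,9,10,11,12,13,14,15,16,17,18,19,20,21,22,23,24,25,26,27,28,29,30,31}
step 2: a <- ((c % -3) // -3)        {0,1,2,3,4,5,6,7,8,9,10,11,12,13,14,15,16,17,18,19,20,21,22,23,24,25,26,27,28,29,30,31}
step 3: c <- lane                    {0,1,2,3,4,5,6,7,8,9,10,11,12,13,14,15,16,17,18,19,20,21,22,23,24,25,26,27,28,29,30,31}
step 4: a <- lane                    {0,1,2,3,4,5,6,7,8,9,10,11,12,13,14,15,16,17,18,19,20,21,22,23,24,25,26,27,28,29,30,31}
step 5: c <- min((a // 2), (lane - -2)) {0,1,2,3,4,5,6,7,8,9,10,11,12,13,14,15,16,17,18,19,20,21,22,23,24,25,26,27,28,29,30,31}
step 6: eval (a == 10)               {0,1,2,3,4,5,6,7,8,9,10,11,12,13,14,15,16,17,18,19,20,21,22,23,24,25,26,27,28,29,30,31}
step 7: c <- max((lane % -2), a)     {10}
step 8: c <- (0 % 3)                 {10}
step 9: a <- ((2 + lane) % -2)       {10}
step 10: c <- (max(-5, a) - a)        {0,1,2,3,4,5,6,7,8,9,11,12,13,14,15,16,17,18,19,20,21,22,23,24,25,26,27,28,29,30,31}
step 11: a <- (min(a, 7) + lane)      {0,1,2,3,4,5,6,7,8,9,10,11,12,13,14,15,16,17,18,19,20,21,22,23,24,25,26,27,28,29,30,31}
step 12: a <- min(max(-4, a), (lane + 9)) {0,1,2,3,4,5,6,7,8,9,10,11,12,13,14,15,16,17,18,19,20,21,22,23,24,25,26,27,28,29,30,31}

Answer: 13 steps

c: 0,0,0,0,0,0,0,0,0,0,0,0,0,0,0,0,0,0,0,0,0,0,0,0,0,0,0,0,0,0,0,0
a: 0,2,4,6,8,10,12,14,15,16,10,18,19,20,21,22,23,24,25,26,27,28,29,30,31,32,33,34,35,36,37,38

steps = 13; useful = 322; efficiency = 322/416 = 161/208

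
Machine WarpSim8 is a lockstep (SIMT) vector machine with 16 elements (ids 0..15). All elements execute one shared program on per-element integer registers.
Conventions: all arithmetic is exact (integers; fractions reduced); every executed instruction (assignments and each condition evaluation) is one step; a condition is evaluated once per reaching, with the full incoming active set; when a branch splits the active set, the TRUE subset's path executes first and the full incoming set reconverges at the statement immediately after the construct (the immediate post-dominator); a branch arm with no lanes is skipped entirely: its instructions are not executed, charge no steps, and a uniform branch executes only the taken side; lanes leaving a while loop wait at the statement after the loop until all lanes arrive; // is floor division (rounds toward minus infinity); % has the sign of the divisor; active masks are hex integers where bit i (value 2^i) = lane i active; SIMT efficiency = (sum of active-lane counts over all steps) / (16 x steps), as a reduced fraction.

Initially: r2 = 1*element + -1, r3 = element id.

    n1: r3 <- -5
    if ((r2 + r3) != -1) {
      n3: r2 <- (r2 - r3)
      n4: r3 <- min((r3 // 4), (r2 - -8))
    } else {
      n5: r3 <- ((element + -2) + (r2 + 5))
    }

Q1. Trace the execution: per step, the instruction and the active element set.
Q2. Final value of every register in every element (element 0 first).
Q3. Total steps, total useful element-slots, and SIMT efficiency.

step 0: r3 <- -5                     0xffff
step 1: eval ((r2 + r3) != -1)       0xffff
step 2: r2 <- (r2 - r3)              0xffdf
step 3: r3 <- min((r3 // 4), (r2 - -8)) 0xffdf
step 4: r3 <- ((element + -2) + (r2 + 5)) 0x0020

Answer: 5 steps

r2: 4,5,6,7,8,4,10,11,12,13,14,15,16,17,18,19
r3: -2,-2,-2,-2,-2,12,-2,-2,-2,-2,-2,-2,-2,-2,-2,-2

steps = 5; useful = 63; efficiency = 63/80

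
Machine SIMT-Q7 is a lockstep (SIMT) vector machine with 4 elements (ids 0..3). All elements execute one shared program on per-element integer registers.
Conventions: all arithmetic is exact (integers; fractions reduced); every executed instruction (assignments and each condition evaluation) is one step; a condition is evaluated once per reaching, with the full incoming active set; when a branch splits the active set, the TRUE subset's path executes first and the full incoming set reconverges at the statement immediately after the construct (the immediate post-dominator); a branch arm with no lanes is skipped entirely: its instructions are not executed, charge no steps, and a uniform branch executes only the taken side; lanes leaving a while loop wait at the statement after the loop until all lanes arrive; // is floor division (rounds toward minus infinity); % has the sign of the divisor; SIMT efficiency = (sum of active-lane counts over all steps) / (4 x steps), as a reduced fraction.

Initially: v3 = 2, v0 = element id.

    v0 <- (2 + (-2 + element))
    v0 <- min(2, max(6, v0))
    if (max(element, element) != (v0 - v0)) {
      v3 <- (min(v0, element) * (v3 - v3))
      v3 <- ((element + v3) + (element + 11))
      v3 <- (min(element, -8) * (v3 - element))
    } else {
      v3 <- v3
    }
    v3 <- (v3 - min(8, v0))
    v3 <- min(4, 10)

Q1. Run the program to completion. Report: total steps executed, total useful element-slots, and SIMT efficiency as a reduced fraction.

Answer: 9 steps, 30 useful, 5/6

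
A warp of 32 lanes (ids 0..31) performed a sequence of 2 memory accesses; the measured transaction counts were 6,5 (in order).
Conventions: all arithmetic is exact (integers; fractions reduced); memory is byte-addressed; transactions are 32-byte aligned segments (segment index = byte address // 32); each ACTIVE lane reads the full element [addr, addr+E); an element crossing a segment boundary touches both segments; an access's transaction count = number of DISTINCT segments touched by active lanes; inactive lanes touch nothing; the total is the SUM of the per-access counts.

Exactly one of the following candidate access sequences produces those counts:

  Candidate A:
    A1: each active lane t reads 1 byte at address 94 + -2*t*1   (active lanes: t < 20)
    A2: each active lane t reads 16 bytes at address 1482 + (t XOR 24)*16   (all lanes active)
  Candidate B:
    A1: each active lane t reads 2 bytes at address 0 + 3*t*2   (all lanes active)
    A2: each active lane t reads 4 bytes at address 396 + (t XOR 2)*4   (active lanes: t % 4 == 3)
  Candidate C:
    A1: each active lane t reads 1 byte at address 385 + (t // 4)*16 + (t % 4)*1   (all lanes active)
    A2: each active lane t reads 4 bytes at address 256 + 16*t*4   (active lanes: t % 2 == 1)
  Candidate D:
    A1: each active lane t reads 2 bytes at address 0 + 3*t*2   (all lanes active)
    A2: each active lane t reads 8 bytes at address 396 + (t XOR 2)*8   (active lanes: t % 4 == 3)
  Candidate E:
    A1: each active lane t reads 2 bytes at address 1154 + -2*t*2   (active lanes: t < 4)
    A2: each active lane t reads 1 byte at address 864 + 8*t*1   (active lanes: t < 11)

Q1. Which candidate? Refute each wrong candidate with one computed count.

A: A1 gives 2 transactions, not 6
C: A1 gives 4 transactions, not 6
D: A2 gives 8 transactions, not 5
E: A1 gives 2 transactions, not 6
B: all counts match (6,5)

Answer: B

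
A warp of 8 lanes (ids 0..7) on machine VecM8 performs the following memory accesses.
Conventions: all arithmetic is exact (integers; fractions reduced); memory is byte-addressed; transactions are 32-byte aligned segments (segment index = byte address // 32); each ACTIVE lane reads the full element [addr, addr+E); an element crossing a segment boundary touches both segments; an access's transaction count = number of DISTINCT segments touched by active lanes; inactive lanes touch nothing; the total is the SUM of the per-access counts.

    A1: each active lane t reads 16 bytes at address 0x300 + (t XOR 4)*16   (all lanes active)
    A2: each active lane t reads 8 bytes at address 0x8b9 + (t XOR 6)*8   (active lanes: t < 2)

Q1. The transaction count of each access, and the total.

A1: 4 transactions
A2: 1 transaction

Answer: 4,1; total 5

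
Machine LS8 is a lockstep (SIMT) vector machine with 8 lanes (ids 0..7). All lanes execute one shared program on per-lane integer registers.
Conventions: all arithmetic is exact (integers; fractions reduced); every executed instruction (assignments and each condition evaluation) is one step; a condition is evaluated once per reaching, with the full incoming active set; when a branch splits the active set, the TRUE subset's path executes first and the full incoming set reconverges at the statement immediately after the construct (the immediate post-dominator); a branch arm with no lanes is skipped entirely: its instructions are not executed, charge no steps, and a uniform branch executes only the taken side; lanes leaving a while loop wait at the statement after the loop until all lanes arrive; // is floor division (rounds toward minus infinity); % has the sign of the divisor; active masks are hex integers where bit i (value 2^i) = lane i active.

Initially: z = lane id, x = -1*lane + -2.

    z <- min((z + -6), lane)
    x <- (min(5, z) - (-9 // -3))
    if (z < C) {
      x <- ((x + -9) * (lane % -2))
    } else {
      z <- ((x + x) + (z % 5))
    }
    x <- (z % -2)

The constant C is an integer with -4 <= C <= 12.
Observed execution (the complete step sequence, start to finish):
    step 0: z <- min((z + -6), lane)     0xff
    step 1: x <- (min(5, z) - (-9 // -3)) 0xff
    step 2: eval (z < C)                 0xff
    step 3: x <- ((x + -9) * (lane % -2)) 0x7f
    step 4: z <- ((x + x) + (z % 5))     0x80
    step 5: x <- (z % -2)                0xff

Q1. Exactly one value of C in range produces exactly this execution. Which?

Answer: C = 1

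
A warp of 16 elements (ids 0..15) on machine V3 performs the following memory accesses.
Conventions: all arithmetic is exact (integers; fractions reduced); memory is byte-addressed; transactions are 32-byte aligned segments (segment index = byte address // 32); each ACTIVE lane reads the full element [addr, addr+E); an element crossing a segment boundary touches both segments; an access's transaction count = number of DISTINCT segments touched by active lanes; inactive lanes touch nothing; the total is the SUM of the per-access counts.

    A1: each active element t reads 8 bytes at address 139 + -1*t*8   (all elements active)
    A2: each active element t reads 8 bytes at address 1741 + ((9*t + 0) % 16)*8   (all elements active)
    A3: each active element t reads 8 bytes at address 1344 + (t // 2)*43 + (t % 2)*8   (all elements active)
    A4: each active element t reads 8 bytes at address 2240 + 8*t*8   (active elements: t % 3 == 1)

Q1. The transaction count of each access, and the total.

A1: 5 transactions
A2: 5 transactions
A3: 10 transactions
A4: 5 transactions

Answer: 5,5,10,5; total 25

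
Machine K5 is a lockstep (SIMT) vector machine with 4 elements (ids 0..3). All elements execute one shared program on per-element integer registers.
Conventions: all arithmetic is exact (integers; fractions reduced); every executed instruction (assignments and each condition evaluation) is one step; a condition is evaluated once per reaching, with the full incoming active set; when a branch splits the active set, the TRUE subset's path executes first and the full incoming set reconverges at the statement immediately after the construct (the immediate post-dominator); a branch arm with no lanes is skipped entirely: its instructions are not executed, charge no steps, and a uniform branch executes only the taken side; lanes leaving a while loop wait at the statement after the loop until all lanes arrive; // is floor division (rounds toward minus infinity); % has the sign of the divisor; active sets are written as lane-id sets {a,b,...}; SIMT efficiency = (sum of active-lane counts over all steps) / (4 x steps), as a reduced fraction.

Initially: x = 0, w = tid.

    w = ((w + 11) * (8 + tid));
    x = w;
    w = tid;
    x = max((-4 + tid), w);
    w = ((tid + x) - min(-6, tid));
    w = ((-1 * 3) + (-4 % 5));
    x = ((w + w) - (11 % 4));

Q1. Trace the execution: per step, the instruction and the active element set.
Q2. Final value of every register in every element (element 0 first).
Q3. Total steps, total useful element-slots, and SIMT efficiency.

step 0: w <- ((w + 11) * (8 + tid))  {0,1,2,3}
step 1: x <- w                       {0,1,2,3}
step 2: w <- tid                     {0,1,2,3}
step 3: x <- max((-4 + tid), w)      {0,1,2,3}
step 4: w <- ((tid + x) - min(-6, tid)) {0,1,2,3}
step 5: w <- ((-1 * 3) + (-4 % 5))   {0,1,2,3}
step 6: x <- ((w + w) - (11 % 4))    {0,1,2,3}

Answer: 7 steps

x: -7,-7,-7,-7
w: -2,-2,-2,-2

steps = 7; useful = 28; efficiency = 28/28 = 1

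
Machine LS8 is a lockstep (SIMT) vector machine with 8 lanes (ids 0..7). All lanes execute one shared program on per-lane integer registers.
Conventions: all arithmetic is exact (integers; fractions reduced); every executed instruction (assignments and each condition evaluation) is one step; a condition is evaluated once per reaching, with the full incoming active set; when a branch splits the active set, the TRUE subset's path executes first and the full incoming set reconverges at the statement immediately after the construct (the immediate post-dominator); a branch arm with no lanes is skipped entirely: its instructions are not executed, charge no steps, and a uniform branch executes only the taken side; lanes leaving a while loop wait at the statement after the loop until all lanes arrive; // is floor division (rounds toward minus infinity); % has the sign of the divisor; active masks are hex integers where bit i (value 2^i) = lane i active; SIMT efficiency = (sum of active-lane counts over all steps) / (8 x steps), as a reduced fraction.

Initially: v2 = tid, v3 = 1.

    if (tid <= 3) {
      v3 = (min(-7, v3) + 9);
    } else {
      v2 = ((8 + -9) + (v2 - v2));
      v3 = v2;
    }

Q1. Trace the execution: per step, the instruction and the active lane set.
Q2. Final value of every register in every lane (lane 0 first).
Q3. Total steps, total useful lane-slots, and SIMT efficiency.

step 0: eval (tid <= 3)              0xff
step 1: v3 <- (min(-7, v3) + 9)      0x0f
step 2: v2 <- ((8 + -9) + (v2 - v2)) 0xf0
step 3: v3 <- v2                     0xf0

Answer: 4 steps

v2: 0,1,2,3,-1,-1,-1,-1
v3: 2,2,2,2,-1,-1,-1,-1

steps = 4; useful = 20; efficiency = 20/32 = 5/8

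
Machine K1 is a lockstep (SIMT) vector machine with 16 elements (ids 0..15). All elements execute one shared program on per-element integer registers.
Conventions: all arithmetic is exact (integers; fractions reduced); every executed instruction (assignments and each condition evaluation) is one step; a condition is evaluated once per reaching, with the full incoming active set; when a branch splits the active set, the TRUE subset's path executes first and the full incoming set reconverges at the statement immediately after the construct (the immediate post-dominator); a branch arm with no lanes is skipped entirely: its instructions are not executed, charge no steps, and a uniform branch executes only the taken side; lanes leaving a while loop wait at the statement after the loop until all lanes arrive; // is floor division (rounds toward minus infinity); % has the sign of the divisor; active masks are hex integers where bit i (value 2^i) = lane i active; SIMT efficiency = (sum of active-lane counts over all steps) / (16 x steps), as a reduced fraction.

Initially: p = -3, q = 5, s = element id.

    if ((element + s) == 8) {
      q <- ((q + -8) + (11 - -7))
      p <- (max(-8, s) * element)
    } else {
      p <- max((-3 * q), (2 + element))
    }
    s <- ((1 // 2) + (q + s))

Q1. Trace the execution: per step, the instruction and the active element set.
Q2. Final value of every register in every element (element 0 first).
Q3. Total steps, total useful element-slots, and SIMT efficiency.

step 0: eval ((element + s) == 8)    0xffff
step 1: q <- ((q + -8) + (11 - -7))  0x0010
step 2: p <- (max(-8, s) * element)  0x0010
step 3: p <- max((-3 * q), (2 + element)) 0xffef
step 4: s <- ((1 // 2) + (q + s))    0xffff

Answer: 5 steps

p: 2,3,4,5,16,7,8,9,10,11,12,13,14,15,16,17
q: 5,5,5,5,15,5,5,5,5,5,5,5,5,5,5,5
s: 5,6,7,8,19,10,11,12,13,14,15,16,17,18,19,20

steps = 5; useful = 49; efficiency = 49/80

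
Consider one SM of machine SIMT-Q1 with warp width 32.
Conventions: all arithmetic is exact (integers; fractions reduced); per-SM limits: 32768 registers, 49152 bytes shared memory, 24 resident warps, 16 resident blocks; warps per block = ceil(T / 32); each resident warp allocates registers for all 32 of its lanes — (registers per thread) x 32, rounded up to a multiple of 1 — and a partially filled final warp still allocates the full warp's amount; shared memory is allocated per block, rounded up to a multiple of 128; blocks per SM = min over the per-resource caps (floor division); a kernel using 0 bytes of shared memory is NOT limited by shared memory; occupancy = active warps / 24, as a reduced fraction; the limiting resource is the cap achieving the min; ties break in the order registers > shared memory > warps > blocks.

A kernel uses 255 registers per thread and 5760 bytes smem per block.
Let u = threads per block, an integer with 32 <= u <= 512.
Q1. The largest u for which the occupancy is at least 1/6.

Answer: u = 128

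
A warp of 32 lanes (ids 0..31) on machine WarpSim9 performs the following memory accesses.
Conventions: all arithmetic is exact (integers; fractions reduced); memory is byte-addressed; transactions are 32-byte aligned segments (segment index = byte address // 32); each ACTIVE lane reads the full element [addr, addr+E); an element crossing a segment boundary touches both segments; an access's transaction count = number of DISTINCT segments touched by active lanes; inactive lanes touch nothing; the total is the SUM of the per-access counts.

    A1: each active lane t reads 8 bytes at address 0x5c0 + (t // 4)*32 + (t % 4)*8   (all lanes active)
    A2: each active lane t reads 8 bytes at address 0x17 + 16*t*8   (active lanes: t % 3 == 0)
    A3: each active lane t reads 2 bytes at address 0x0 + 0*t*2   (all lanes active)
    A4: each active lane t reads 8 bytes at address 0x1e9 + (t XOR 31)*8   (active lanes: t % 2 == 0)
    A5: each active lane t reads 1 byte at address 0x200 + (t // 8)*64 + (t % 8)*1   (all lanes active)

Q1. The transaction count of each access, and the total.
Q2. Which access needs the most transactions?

A1: 8 transactions
A2: 11 transactions
A3: 1 transaction
A4: 9 transactions
A5: 4 transactions

Answer: 8,11,1,9,4; total 33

Answer: A2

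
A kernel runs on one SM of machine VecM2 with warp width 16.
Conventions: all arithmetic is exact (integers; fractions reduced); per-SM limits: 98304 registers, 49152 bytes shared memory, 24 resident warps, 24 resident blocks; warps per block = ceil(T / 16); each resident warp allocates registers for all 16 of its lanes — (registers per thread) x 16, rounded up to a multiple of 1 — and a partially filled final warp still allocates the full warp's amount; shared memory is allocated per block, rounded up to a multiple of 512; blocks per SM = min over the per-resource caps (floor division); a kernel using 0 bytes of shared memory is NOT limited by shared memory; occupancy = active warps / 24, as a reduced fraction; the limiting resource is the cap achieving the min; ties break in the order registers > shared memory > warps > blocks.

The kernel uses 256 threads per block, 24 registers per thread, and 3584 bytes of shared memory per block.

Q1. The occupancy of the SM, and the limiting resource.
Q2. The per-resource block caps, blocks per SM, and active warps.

Answer: occupancy 2/3, limited by warps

registers: 16 blocks
shared memory: 13 blocks
warps: 1 block
blocks: 24 blocks

Answer: 1 block, 16 active warps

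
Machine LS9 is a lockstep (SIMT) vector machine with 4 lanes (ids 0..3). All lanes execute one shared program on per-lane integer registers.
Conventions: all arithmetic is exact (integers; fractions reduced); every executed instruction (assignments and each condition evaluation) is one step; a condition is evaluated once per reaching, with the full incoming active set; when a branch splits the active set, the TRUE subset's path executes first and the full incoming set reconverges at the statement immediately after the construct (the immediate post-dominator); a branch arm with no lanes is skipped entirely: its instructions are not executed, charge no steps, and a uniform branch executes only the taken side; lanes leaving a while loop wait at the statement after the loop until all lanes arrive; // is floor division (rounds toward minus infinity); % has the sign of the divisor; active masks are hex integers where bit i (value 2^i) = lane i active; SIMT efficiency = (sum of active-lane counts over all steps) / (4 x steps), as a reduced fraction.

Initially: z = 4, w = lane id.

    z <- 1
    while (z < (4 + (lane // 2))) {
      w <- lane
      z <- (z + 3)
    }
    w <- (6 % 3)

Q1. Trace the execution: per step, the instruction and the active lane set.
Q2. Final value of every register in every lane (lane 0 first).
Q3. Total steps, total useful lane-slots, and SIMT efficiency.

step 0: z <- 1                       0xf
step 1: eval (z < (4 + (lane // 2))) 0xf
step 2: w <- lane                    0xf
step 3: z <- (z + 3)                 0xf
step 4: eval (z < (4 + (lane // 2))) 0xf
step 5: w <- lane                    0xc
step 6: z <- (z + 3)                 0xc
step 7: eval (z < (4 + (lane // 2))) 0xc
step 8: w <- (6 % 3)                 0xf

Answer: 9 steps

z: 4,4,7,7
w: 0,0,0,0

steps = 9; useful = 30; efficiency = 30/36 = 5/6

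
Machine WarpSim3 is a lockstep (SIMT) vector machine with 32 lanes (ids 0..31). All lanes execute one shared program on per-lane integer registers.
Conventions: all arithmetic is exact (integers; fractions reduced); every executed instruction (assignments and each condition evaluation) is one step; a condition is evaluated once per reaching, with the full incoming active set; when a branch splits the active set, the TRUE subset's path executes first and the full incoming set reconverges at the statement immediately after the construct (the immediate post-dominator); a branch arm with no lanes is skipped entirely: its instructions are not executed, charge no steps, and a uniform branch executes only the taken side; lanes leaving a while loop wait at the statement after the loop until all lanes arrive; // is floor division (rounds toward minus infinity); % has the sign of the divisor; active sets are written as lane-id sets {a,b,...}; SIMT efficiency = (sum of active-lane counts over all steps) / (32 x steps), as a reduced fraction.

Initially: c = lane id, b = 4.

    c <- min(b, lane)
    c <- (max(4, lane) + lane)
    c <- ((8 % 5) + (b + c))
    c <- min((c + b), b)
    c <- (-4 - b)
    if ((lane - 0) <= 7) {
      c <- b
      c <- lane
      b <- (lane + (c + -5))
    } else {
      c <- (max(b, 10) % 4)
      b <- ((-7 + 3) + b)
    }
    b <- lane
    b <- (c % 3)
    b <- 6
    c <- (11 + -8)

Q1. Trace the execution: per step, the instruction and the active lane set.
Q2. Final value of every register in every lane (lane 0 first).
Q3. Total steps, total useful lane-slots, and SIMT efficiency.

step 0: c <- min(b, lane)            {0,1,2,3,4,5,6,7,8,9,10,11,12,13,14,15,16,17,18,19,20,21,22,23,24,25,26,27,28,29,30,31}
step 1: c <- (max(4, lane) + lane)   {0,1,2,3,4,5,6,7,8,9,10,11,12,13,14,15,16,17,18,19,20,21,22,23,24,25,26,27,28,29,30,31}
step 2: c <- ((8 % 5) + (b + c))     {0,1,2,3,4,5,6,7,8,9,10,11,12,13,14,15,16,17,18,19,20,21,22,23,24,25,26,27,28,29,30,31}
step 3: c <- min((c + b), b)         {0,1,2,3,4,5,6,7,8,9,10,11,12,13,14,15,16,17,18,19,20,21,22,23,24,25,26,27,28,29,30,31}
step 4: c <- (-4 - b)                {0,1,2,3,4,5,6,7,8,9,10,11,12,13,14,15,16,17,18,19,20,21,22,23,24,25,26,27,28,29,30,31}
step 5: eval ((lane - 0) <= 7)       {0,1,2,3,4,5,6,7,8,9,10,11,12,13,14,15,16,17,18,19,20,21,22,23,24,25,26,27,28,29,30,31}
step 6: c <- b                       {0,1,2,3,4,5,6,7}
step 7: c <- lane                    {0,1,2,3,4,5,6,7}
step 8: b <- (lane + (c + -5))       {0,1,2,3,4,5,6,7}
step 9: c <- (max(b, 10) % 4)        {8,9,10,11,12,13,14,15,16,17,18,19,20,21,22,23,24,25,26,27,28,29,30,31}
step 10: b <- ((-7 + 3) + b)          {8,9,10,11,12,13,14,15,16,17,18,19,20,21,22,23,24,25,26,27,28,29,30,31}
step 11: b <- lane                    {0,1,2,3,4,5,6,7,8,9,10,11,12,13,14,15,16,17,18,19,20,21,22,23,24,25,26,27,28,29,30,31}
step 12: b <- (c % 3)                 {0,1,2,3,4,5,6,7,8,9,10,11,12,13,14,15,16,17,18,19,20,21,22,23,24,25,26,27,28,29,30,31}
step 13: b <- 6                       {0,1,2,3,4,5,6,7,8,9,10,11,12,13,14,15,16,17,18,19,20,21,22,23,24,25,26,27,28,29,30,31}
step 14: c <- (11 + -8)               {0,1,2,3,4,5,6,7,8,9,10,11,12,13,14,15,16,17,18,19,20,21,22,23,24,25,26,27,28,29,30,31}

Answer: 15 steps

c: 3,3,3,3,3,3,3,3,3,3,3,3,3,3,3,3,3,3,3,3,3,3,3,3,3,3,3,3,3,3,3,3
b: 6,6,6,6,6,6,6,6,6,6,6,6,6,6,6,6,6,6,6,6,6,6,6,6,6,6,6,6,6,6,6,6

steps = 15; useful = 392; efficiency = 392/480 = 49/60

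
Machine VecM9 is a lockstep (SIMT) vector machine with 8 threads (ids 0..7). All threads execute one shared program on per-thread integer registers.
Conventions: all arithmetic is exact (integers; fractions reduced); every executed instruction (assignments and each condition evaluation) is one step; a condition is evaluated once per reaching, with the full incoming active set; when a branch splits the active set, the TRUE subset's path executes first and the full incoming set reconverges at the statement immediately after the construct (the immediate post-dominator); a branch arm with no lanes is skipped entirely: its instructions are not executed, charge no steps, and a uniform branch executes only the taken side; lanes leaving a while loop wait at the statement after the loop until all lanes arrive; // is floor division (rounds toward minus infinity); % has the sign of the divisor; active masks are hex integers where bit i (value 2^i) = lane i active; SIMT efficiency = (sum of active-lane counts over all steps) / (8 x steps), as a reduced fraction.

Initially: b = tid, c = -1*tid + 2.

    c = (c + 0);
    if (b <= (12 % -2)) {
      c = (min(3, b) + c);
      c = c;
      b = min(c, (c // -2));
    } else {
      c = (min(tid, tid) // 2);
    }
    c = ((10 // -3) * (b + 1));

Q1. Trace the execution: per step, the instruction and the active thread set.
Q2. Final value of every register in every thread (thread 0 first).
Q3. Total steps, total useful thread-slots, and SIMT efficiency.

step 0: c <- (c + 0)                 0xff
step 1: eval (b <= (12 % -2))        0xff
step 2: c <- (min(3, b) + c)         0x01
step 3: c <- c                       0x01
step 4: b <- min(c, (c // -2))       0x01
step 5: c <- (min(tid, tid) // 2)    0xfe
step 6: c <- ((10 // -3) * (b + 1))  0xff

Answer: 7 steps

b: -1,1,2,3,4,5,6,7
c: 0,-8,-12,-16,-20,-24,-28,-32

steps = 7; useful = 34; efficiency = 34/56 = 17/28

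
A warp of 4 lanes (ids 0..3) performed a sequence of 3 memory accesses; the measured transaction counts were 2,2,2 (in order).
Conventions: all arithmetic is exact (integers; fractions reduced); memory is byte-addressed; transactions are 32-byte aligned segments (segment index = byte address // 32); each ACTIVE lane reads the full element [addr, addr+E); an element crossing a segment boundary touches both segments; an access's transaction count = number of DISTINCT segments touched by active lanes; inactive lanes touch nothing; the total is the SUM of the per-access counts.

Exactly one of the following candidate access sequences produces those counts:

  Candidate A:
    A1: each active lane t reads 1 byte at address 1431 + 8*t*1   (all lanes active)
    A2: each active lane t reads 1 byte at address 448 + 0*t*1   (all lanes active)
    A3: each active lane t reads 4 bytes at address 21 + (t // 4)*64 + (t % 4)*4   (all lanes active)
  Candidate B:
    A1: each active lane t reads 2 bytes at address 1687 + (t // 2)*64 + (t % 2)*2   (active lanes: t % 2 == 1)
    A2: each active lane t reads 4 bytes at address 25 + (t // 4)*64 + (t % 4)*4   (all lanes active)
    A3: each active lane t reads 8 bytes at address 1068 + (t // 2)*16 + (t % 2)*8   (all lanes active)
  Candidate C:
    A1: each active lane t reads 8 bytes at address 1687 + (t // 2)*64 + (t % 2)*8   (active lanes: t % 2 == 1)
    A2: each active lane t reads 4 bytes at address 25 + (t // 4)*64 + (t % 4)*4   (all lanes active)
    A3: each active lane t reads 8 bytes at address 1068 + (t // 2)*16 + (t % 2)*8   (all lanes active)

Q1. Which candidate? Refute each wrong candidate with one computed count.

A: A2 gives 1 transaction, not 2
C: A1 gives 4 transactions, not 2
B: all counts match (2,2,2)

Answer: B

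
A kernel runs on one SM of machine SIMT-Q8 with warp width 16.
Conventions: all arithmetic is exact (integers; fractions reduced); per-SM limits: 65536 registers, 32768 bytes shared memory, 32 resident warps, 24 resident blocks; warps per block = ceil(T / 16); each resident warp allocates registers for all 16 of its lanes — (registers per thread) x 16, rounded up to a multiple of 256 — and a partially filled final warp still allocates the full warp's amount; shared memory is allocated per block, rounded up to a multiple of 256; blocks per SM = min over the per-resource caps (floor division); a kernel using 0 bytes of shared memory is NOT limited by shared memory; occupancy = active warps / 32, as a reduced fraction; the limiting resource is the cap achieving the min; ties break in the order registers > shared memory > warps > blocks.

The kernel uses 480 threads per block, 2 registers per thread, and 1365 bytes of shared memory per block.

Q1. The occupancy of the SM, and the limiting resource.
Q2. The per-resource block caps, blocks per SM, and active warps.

Answer: occupancy 15/16, limited by warps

registers: 8 blocks
shared memory: 21 blocks
warps: 1 block
blocks: 24 blocks

Answer: 1 block, 30 active warps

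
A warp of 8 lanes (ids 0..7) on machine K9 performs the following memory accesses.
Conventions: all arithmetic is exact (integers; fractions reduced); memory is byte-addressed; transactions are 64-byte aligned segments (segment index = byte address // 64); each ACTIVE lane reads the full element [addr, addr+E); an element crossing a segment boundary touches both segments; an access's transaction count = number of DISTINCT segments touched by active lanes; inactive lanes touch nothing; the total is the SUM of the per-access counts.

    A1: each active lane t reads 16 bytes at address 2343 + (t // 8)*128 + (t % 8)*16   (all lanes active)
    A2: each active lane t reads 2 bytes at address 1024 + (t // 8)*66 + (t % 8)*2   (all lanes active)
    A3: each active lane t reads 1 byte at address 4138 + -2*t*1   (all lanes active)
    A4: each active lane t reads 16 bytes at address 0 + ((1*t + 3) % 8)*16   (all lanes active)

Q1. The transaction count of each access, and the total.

A1: 3 transactions
A2: 1 transaction
A3: 1 transaction
A4: 2 transactions

Answer: 3,1,1,2; total 7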